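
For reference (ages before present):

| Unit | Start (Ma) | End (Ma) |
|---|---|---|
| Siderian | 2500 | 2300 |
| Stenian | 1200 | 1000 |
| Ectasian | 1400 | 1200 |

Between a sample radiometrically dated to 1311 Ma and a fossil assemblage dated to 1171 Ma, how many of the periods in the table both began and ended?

The older date is 1311 Ma and the younger is 1171 Ma.
No period both begins after 1311 Ma and ends before 1171 Ma, so the count is 0.

0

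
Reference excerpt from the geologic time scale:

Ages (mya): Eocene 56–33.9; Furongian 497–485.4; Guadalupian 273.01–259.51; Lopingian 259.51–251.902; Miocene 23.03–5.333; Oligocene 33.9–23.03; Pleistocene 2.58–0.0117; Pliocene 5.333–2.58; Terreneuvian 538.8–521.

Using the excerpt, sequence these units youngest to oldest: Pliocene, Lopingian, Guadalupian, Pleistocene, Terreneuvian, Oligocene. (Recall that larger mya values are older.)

Pleistocene → Pliocene → Oligocene → Lopingian → Guadalupian → Terreneuvian

Read off each span (Ma): Pliocene 5.333–2.58; Lopingian 259.51–251.902; Guadalupian 273.01–259.51; Pleistocene 2.58–0.0117; Terreneuvian 538.8–521; Oligocene 33.9–23.03.
Larger Ma is older, so oldest→youngest is Terreneuvian, Guadalupian, Lopingian, Oligocene, Pliocene, Pleistocene; reverse it for youngest→oldest.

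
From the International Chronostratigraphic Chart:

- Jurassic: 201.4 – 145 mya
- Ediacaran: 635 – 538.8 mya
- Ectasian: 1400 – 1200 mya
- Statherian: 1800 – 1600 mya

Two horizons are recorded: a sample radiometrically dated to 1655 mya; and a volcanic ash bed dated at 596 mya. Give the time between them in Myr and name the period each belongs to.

1059 million years apart; the first in the Statherian, the second in the Ediacaran

Elapsed time: 1655 − 596 = 1059 Myr.
1655 Ma lies within 1800–1600 Ma: Statherian.
596 Ma lies within 635–538.8 Ma: Ediacaran.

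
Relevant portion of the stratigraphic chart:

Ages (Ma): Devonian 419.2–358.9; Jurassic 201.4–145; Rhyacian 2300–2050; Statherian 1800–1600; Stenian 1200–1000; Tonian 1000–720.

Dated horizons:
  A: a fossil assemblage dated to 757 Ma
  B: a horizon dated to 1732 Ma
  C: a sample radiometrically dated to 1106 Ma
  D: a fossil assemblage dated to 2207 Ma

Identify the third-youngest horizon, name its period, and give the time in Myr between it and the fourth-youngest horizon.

Sorted youngest-first by Ma: A (757), C (1106), B (1732), D (2207).
The third youngest is B at 1732 Ma, which lies in 1800–1600 Ma: the Statherian.
The fourth youngest is D at 2207 Ma; separation = |1732 − 2207| = 475 Myr.

B, in the Statherian; 475 million years to D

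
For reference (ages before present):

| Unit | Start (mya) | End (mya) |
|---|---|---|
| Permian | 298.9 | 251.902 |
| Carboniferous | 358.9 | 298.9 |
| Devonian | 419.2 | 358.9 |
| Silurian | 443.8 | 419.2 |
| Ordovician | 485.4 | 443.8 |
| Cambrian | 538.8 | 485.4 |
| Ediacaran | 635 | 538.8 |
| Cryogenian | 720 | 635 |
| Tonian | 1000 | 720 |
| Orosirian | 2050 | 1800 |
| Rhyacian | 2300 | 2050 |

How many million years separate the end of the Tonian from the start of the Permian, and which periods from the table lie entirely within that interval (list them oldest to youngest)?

421.1 million years; Cryogenian, Ediacaran, Cambrian, Ordovician, Silurian, Devonian, Carboniferous

The Tonian closes at 720 Ma and the Permian opens at 298.9 Ma, so the interval is 720 − 298.9 = 421.1 Myr.
A period fits inside if it starts at or after 720 Ma and ends at or before 298.9 Ma; oldest first that gives Cryogenian, Ediacaran, Cambrian, Ordovician, Silurian, Devonian, Carboniferous.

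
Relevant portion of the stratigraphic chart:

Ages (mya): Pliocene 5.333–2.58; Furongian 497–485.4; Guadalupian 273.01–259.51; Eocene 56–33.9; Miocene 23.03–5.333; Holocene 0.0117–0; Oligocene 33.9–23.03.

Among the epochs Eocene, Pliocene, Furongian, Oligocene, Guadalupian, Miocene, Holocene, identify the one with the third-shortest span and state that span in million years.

Durations: Eocene 22.1; Pliocene 2.753; Furongian 11.6; Oligocene 10.87; Guadalupian 13.5; Miocene 17.697; Holocene 0.0117 Myr.
Sorted shortest-first: Holocene (0.0117), Pliocene (2.753), Oligocene (10.87), Furongian (11.6), Guadalupian (13.5), Miocene (17.697), Eocene (22.1).
The third shortest is Oligocene at 10.87 Myr.

Oligocene, 10.87 million years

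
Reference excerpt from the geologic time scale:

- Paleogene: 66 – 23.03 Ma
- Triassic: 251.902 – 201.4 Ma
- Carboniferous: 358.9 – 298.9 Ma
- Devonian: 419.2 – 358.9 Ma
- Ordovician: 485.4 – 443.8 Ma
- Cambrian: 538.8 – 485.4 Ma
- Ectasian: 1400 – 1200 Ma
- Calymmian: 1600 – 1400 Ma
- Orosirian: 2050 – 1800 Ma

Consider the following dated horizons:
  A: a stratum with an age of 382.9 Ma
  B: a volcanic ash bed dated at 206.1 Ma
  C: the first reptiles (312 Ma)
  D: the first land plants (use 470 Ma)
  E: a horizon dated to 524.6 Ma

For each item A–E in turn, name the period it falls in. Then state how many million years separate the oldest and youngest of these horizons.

A — Devonian; B — Triassic; C — Carboniferous; D — Ordovician; E — Cambrian; span 318.5 million years

A: 382.9 Ma lies in 419.2–358.9 Ma, so Devonian.
B: 206.1 Ma lies in 251.902–201.4 Ma, so Triassic.
C: 312 Ma lies in 358.9–298.9 Ma, so Carboniferous.
D: 470 Ma lies in 485.4–443.8 Ma, so Ordovician.
E: 524.6 Ma lies in 538.8–485.4 Ma, so Cambrian.
Oldest = 524.6 Ma, youngest = 206.1 Ma → span 318.5 Myr.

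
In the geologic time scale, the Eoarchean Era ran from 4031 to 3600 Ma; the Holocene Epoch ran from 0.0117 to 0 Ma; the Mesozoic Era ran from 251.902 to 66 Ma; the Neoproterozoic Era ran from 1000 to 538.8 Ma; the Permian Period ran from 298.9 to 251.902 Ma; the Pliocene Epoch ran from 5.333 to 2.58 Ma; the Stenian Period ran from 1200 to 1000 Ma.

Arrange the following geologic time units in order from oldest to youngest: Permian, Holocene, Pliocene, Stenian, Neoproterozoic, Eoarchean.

Eoarchean, Stenian, Neoproterozoic, Permian, Pliocene, Holocene

Sorting by start age (descending Ma, since larger Ma = older): Eoarchean start 4031, Stenian start 1200, Neoproterozoic start 1000, Permian start 298.9, Pliocene start 5.333, Holocene start 0.0117.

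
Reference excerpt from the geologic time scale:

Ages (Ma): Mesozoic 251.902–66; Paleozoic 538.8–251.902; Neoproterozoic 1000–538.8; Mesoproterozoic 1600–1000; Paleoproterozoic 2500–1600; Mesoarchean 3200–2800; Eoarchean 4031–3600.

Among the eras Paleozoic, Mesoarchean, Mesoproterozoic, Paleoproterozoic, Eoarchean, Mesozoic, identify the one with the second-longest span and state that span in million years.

Mesoproterozoic, 600 million years

Durations: Paleozoic 286.898; Mesoarchean 400; Mesoproterozoic 600; Paleoproterozoic 900; Eoarchean 431; Mesozoic 185.902 Myr.
Sorted longest-first: Paleoproterozoic (900), Mesoproterozoic (600), Eoarchean (431), Mesoarchean (400), Paleozoic (286.898), Mesozoic (185.902).
The second longest is Mesoproterozoic at 600 Myr.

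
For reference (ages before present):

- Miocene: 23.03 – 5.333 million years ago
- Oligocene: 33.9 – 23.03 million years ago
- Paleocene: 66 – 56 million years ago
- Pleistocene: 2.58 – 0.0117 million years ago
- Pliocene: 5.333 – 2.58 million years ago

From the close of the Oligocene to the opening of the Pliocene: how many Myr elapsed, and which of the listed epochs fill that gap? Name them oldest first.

End of Oligocene = 23.03 Ma; start of Pliocene = 5.333 Ma.
Gap = 23.03 − 5.333 = 17.697 Myr.
Epochs wholly inside 23.03–5.333 Ma: Miocene (23.03–5.333).

17.697 million years; Miocene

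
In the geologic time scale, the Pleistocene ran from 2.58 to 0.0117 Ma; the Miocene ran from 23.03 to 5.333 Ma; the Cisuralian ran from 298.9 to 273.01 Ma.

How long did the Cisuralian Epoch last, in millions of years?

25.89 million years

298.9 − 273.01 = 25.89 million years.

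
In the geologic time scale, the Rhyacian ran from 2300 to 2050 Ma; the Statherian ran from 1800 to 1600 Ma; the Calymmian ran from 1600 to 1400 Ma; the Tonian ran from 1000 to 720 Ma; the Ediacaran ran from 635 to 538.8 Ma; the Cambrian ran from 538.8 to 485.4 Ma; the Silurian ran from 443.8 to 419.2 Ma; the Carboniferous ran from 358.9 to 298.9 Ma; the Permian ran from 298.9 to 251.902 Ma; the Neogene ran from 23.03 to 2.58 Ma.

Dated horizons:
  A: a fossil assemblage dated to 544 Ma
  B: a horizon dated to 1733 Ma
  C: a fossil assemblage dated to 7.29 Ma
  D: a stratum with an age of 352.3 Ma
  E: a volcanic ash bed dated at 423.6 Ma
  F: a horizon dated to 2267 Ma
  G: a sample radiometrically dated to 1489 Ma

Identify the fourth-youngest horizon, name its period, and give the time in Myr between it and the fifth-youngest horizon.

A, in the Ediacaran; 945 million years to G

Smaller Ma means younger, so youngest first: C 7.29 < D 352.3 < E 423.6 < A 544 < G 1489 < B 1733 < F 2267.
Counting 4 along gives A (544 Ma); the excerpt puts that inside the Ediacaran, 635–538.8 Ma.
Next in line is G (1489 Ma), and 1489 − 544 = 945 Myr.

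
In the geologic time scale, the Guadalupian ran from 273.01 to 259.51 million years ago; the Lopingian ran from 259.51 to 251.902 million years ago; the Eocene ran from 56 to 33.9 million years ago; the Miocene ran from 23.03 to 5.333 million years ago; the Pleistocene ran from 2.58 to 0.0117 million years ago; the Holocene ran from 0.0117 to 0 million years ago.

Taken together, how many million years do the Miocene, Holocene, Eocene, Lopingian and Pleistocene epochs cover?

Each duration: Miocene = 17.697; Holocene = 0.0117; Eocene = 22.1; Lopingian = 7.608; Pleistocene = 2.5683.
Sum: 17.697 + 0.0117 + 22.1 + 7.608 + 2.5683 = 49.985 Myr.

49.985 million years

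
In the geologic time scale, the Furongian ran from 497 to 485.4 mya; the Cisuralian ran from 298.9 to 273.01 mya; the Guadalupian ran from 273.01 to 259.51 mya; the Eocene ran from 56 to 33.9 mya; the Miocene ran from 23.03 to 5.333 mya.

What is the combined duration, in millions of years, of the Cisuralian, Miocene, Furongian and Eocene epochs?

Duration is start − end for each: (298.9 − 273.01) + (23.03 − 5.333) + (497 − 485.4) + (56 − 33.9).
That is 25.89 + 17.697 + 11.6 + 22.1, which totals 77.287 million years.

77.287 million years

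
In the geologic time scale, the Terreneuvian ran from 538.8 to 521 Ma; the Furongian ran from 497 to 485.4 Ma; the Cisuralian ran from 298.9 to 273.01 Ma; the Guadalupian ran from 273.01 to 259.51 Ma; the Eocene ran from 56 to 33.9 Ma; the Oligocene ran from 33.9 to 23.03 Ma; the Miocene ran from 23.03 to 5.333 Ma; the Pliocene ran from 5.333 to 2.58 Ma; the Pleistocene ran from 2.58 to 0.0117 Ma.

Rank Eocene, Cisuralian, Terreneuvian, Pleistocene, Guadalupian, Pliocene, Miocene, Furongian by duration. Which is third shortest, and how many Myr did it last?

Furongian, 11.6 million years

Durations: Eocene 22.1; Cisuralian 25.89; Terreneuvian 17.8; Pleistocene 2.5683; Guadalupian 13.5; Pliocene 2.753; Miocene 17.697; Furongian 11.6 Myr.
Sorted shortest-first: Pleistocene (2.5683), Pliocene (2.753), Furongian (11.6), Guadalupian (13.5), Miocene (17.697), Terreneuvian (17.8), Eocene (22.1), Cisuralian (25.89).
The third shortest is Furongian at 11.6 Myr.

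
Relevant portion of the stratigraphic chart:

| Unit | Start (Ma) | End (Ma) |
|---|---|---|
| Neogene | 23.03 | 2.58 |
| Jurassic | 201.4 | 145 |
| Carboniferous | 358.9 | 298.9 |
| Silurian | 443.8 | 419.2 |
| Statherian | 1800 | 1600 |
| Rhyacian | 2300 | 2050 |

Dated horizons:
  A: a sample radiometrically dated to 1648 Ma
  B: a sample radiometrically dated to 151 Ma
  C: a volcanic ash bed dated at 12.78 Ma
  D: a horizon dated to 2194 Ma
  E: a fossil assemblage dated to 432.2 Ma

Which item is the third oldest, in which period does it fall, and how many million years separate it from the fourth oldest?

E, in the Silurian; 281.2 million years to B

Sorted oldest-first by Ma: D (2194), A (1648), E (432.2), B (151), C (12.78).
The third oldest is E at 432.2 Ma, which lies in 443.8–419.2 Ma: the Silurian.
The fourth oldest is B at 151 Ma; separation = |432.2 − 151| = 281.2 Myr.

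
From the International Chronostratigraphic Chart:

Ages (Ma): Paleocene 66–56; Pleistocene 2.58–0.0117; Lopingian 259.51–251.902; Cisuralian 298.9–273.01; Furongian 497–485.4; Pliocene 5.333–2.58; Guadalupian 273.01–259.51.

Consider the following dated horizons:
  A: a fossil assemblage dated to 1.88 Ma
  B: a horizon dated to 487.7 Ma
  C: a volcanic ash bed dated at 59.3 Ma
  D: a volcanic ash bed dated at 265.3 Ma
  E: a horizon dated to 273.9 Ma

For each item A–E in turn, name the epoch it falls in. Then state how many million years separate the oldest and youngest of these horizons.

A: 1.88 Ma lies in 2.58–0.0117 Ma, so Pleistocene.
B: 487.7 Ma lies in 497–485.4 Ma, so Furongian.
C: 59.3 Ma lies in 66–56 Ma, so Paleocene.
D: 265.3 Ma lies in 273.01–259.51 Ma, so Guadalupian.
E: 273.9 Ma lies in 298.9–273.01 Ma, so Cisuralian.
Oldest = 487.7 Ma, youngest = 1.88 Ma → span 485.82 Myr.

A — Pleistocene; B — Furongian; C — Paleocene; D — Guadalupian; E — Cisuralian; span 485.82 million years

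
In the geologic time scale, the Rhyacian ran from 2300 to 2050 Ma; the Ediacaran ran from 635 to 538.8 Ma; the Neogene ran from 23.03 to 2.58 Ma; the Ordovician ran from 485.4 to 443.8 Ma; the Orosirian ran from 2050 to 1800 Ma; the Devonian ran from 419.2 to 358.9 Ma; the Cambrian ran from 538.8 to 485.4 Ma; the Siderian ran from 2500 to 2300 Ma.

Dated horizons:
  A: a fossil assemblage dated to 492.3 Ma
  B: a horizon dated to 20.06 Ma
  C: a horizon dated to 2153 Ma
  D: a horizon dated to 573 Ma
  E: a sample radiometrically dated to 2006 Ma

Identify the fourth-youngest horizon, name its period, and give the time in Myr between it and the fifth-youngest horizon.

E, in the Orosirian; 147 million years to C

Smaller Ma means younger, so youngest first: B 20.06 < A 492.3 < D 573 < E 2006 < C 2153.
Counting 4 along gives E (2006 Ma); the excerpt puts that inside the Orosirian, 2050–1800 Ma.
Next in line is C (2153 Ma), and 2153 − 2006 = 147 Myr.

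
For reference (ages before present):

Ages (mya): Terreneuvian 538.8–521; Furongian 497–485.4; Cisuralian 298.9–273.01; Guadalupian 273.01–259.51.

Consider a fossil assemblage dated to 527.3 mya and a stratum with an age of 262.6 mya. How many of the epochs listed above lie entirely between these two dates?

527.3 Ma sits inside the Terreneuvian (538.8–521) and 262.6 Ma inside the Guadalupian (273.01–259.51); neither of those is wholly between the two dates.
The listed epochs lying completely between them are Furongian, Cisuralian — 2 in all.

2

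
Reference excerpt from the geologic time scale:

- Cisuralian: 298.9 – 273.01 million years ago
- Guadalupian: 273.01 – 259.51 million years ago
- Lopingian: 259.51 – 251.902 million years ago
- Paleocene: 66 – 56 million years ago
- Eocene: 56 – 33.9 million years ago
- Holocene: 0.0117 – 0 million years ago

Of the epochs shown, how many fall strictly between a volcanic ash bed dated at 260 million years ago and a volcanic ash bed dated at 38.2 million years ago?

The older date is 260 Ma and the younger is 38.2 Ma.
Epochs with start < 260 and end > 38.2 Ma: Lopingian (259.51–251.902), Paleocene (66–56).
That is 2 complete epochs.

2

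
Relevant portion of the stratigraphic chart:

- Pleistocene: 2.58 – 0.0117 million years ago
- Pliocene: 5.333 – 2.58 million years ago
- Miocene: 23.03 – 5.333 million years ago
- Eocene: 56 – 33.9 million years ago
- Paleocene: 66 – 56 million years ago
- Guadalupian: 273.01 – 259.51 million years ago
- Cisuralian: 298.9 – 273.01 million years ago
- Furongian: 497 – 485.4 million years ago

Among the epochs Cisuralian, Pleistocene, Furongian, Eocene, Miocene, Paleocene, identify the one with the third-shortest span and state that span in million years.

Furongian, 11.6 million years

Start − end for each: Cisuralian 298.9 − 273.01 = 25.89; Pleistocene 2.58 − 0.0117 = 2.5683; Furongian 497 − 485.4 = 11.6; Eocene 56 − 33.9 = 22.1; Miocene 23.03 − 5.333 = 17.697; Paleocene 66 − 56 = 10.
Ranking these from shortest: Pleistocene < Paleocene < Furongian < Miocene < Eocene < Cisuralian.
Position 3 in that ranking is Furongian, which lasted 11.6 Myr.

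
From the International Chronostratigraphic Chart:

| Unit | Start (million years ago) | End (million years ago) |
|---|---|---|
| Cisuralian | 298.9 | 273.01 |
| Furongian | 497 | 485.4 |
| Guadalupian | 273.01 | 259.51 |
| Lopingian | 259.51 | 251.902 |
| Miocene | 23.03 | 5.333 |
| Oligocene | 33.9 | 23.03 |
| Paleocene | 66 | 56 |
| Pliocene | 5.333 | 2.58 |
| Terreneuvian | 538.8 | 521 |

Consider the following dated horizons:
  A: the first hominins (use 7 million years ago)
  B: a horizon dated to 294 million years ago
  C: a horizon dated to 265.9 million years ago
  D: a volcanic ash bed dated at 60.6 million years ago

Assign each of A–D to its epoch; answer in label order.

A — Miocene; B — Cisuralian; C — Guadalupian; D — Paleocene

A: 7 Ma lies in 23.03–5.333 Ma, so Miocene.
B: 294 Ma lies in 298.9–273.01 Ma, so Cisuralian.
C: 265.9 Ma lies in 273.01–259.51 Ma, so Guadalupian.
D: 60.6 Ma lies in 66–56 Ma, so Paleocene.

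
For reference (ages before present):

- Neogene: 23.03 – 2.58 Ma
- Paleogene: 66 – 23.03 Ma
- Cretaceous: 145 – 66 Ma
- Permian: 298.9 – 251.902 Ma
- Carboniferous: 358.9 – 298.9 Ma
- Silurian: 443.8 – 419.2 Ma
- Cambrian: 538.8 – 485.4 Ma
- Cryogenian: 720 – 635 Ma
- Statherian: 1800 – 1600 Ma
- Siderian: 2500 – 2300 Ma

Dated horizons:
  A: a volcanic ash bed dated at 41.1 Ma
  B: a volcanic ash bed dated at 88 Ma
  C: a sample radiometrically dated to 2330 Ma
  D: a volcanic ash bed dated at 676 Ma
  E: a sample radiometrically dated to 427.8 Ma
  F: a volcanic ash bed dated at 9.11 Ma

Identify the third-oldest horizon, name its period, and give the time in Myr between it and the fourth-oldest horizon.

E, in the Silurian; 339.8 million years to B

Larger Ma means older, so oldest first: C 2330 > D 676 > E 427.8 > B 88 > A 41.1 > F 9.11.
Counting 3 along gives E (427.8 Ma); the excerpt puts that inside the Silurian, 443.8–419.2 Ma.
Next in line is B (88 Ma), and 427.8 − 88 = 339.8 Myr.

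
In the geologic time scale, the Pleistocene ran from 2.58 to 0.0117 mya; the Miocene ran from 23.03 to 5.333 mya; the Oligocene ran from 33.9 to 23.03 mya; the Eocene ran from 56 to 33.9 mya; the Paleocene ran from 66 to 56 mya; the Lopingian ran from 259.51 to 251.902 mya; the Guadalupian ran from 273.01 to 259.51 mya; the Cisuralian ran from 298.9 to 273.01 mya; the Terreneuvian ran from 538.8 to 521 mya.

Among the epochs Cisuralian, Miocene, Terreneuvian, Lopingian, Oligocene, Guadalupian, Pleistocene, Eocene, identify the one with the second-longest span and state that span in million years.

Durations: Cisuralian 25.89; Miocene 17.697; Terreneuvian 17.8; Lopingian 7.608; Oligocene 10.87; Guadalupian 13.5; Pleistocene 2.5683; Eocene 22.1 Myr.
Sorted longest-first: Cisuralian (25.89), Eocene (22.1), Terreneuvian (17.8), Miocene (17.697), Guadalupian (13.5), Oligocene (10.87), Lopingian (7.608), Pleistocene (2.5683).
The second longest is Eocene at 22.1 Myr.

Eocene, 22.1 million years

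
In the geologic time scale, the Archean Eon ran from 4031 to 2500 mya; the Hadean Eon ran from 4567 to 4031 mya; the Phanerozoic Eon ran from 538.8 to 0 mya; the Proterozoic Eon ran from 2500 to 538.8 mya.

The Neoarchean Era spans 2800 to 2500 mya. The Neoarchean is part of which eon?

Archean

The Neoarchean (2800–2500 Ma) lies entirely within 4031–2500 Ma, the Archean Eon.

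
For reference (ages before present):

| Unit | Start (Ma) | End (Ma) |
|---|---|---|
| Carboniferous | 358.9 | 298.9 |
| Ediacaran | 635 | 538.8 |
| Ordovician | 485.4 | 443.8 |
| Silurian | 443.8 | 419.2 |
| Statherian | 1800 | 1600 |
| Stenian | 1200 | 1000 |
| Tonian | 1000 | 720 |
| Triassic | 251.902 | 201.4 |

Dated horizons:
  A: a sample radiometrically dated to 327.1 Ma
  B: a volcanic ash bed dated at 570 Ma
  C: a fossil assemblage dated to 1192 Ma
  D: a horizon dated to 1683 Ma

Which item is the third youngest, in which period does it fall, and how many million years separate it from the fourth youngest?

Smaller Ma means younger, so youngest first: A 327.1 < B 570 < C 1192 < D 1683.
Counting 3 along gives C (1192 Ma); the excerpt puts that inside the Stenian, 1200–1000 Ma.
Next in line is D (1683 Ma), and 1683 − 1192 = 491 Myr.

C, in the Stenian; 491 million years to D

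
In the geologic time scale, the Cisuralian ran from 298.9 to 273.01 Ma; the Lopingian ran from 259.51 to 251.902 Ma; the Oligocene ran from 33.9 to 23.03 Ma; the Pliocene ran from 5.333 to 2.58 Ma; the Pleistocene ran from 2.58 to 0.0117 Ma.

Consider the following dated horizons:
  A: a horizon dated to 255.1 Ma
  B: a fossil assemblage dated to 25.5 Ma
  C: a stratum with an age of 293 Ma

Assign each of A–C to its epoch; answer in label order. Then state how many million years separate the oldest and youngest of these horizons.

A — Lopingian; B — Oligocene; C — Cisuralian; span 267.5 million years

A: 255.1 Ma lies in 259.51–251.902 Ma, so Lopingian.
B: 25.5 Ma lies in 33.9–23.03 Ma, so Oligocene.
C: 293 Ma lies in 298.9–273.01 Ma, so Cisuralian.
Oldest = 293 Ma, youngest = 25.5 Ma → span 267.5 Myr.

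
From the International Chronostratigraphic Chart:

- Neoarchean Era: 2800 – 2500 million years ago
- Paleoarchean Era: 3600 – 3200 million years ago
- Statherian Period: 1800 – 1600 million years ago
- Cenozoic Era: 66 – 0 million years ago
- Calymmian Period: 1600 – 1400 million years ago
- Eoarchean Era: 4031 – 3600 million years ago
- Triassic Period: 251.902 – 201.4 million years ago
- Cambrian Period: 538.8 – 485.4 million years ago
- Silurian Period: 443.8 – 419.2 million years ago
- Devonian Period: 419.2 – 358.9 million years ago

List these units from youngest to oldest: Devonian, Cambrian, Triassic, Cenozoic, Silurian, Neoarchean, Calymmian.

Read off each span (Ma): Devonian 419.2–358.9; Cambrian 538.8–485.4; Triassic 251.902–201.4; Cenozoic 66–0; Silurian 443.8–419.2; Neoarchean 2800–2500; Calymmian 1600–1400.
Larger Ma is older, so oldest→youngest is Neoarchean, Calymmian, Cambrian, Silurian, Devonian, Triassic, Cenozoic; reverse it for youngest→oldest.

Cenozoic, Triassic, Devonian, Silurian, Cambrian, Calymmian, Neoarchean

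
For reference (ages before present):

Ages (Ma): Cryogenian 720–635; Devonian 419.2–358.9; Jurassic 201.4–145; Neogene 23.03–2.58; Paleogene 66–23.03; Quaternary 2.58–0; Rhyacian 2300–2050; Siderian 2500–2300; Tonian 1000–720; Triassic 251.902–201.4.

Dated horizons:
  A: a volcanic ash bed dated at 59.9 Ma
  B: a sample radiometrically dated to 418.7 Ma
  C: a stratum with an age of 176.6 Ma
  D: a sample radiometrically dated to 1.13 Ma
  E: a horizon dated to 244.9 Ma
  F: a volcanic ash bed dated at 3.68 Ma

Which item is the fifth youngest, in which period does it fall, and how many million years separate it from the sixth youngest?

Smaller Ma means younger, so youngest first: D 1.13 < F 3.68 < A 59.9 < C 176.6 < E 244.9 < B 418.7.
Counting 5 along gives E (244.9 Ma); the excerpt puts that inside the Triassic, 251.902–201.4 Ma.
Next in line is B (418.7 Ma), and 418.7 − 244.9 = 173.8 Myr.

E, in the Triassic; 173.8 million years to B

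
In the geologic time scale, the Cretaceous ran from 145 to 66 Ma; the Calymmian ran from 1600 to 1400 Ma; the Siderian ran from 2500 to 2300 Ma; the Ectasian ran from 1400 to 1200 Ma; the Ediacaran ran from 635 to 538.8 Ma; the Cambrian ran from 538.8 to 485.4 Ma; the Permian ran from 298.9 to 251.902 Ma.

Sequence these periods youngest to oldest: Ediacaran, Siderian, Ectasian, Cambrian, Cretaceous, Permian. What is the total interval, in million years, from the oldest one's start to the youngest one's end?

Cretaceous, Permian, Cambrian, Ediacaran, Ectasian, Siderian; total span 2434 Myr

From the excerpt: Ediacaran 635–538.8; Siderian 2500–2300; Ectasian 1400–1200; Cambrian 538.8–485.4; Cretaceous 145–66; Permian 298.9–251.902 (Ma).
Larger Ma is earlier, so the oldest is Siderian and the youngest is Cretaceous; youngest to oldest: Cretaceous, Permian, Cambrian, Ediacaran, Ectasian, Siderian.
Oldest start 2500 minus youngest end 66 gives 2434 Myr overall.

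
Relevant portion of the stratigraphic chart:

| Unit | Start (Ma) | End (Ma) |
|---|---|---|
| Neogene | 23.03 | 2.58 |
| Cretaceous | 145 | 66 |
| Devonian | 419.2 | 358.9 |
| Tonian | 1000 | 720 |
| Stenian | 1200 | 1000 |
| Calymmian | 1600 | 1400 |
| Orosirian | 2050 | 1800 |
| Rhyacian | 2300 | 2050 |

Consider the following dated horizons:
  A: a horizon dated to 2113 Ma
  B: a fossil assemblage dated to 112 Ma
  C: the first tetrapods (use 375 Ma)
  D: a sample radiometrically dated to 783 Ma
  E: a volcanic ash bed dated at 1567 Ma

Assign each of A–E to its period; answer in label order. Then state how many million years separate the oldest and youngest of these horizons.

A — Rhyacian; B — Cretaceous; C — Devonian; D — Tonian; E — Calymmian; span 2001 million years

A: 2113 Ma lies in 2300–2050 Ma, so Rhyacian.
B: 112 Ma lies in 145–66 Ma, so Cretaceous.
C: 375 Ma lies in 419.2–358.9 Ma, so Devonian.
D: 783 Ma lies in 1000–720 Ma, so Tonian.
E: 1567 Ma lies in 1600–1400 Ma, so Calymmian.
Oldest = 2113 Ma, youngest = 112 Ma → span 2001 Myr.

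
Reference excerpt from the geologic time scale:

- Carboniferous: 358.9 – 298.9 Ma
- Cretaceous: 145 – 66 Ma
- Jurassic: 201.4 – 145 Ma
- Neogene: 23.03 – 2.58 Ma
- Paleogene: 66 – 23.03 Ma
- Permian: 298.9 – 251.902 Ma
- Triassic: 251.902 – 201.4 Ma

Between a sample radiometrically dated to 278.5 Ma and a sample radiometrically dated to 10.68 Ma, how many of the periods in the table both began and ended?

The older date is 278.5 Ma and the younger is 10.68 Ma.
Periods with start < 278.5 and end > 10.68 Ma: Triassic (251.902–201.4), Jurassic (201.4–145), Cretaceous (145–66), Paleogene (66–23.03).
That is 4 complete periods.

4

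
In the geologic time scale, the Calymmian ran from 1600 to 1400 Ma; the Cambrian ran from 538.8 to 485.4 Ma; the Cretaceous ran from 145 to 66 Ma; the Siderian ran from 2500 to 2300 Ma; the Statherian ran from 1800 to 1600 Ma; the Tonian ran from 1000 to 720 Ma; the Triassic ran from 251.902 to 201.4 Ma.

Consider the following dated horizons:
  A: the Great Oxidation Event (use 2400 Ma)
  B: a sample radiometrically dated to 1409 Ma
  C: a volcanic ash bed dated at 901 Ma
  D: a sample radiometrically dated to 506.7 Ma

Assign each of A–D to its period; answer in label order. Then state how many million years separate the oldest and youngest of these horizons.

A: 2400 Ma lies in 2500–2300 Ma, so Siderian.
B: 1409 Ma lies in 1600–1400 Ma, so Calymmian.
C: 901 Ma lies in 1000–720 Ma, so Tonian.
D: 506.7 Ma lies in 538.8–485.4 Ma, so Cambrian.
Oldest = 2400 Ma, youngest = 506.7 Ma → span 1893.3 Myr.

A — Siderian; B — Calymmian; C — Tonian; D — Cambrian; span 1893.3 million years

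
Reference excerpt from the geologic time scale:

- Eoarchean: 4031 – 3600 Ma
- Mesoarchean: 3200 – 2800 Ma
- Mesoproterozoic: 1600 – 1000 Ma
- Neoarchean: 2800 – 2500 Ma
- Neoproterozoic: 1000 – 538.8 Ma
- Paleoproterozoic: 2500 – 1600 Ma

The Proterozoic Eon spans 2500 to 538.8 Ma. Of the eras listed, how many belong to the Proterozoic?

3

Eras inside 2500–538.8 Ma: Paleoproterozoic, Mesoproterozoic, Neoproterozoic — 3 in total.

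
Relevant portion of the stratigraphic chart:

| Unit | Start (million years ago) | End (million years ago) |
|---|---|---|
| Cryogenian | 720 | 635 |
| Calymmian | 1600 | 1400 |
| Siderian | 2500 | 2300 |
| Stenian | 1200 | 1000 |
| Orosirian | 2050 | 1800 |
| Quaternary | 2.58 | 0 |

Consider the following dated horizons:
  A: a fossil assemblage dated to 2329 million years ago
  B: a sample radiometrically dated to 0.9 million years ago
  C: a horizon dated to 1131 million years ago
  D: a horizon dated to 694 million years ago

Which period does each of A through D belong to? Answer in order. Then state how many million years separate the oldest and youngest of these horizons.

A — Siderian; B — Quaternary; C — Stenian; D — Cryogenian; span 2328.1 million years

Match each age against the start–end ranges in the excerpt: A = 2329 Ma → Siderian (2500–2300); B = 0.9 Ma → Quaternary (2.58–0); C = 1131 Ma → Stenian (1200–1000); D = 694 Ma → Cryogenian (720–635).
The largest age is 2329 Ma and the smallest is 0.9 Ma; their difference is 2328.1 Myr.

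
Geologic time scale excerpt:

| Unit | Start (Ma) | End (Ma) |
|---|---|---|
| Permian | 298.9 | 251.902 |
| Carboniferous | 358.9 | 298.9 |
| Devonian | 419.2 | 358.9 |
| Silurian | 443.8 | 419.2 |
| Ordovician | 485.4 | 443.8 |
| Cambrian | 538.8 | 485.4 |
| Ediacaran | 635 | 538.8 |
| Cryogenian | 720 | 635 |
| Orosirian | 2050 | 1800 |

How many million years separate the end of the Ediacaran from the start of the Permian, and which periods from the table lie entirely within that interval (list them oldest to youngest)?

The Ediacaran closes at 538.8 Ma and the Permian opens at 298.9 Ma, so the interval is 538.8 − 298.9 = 239.9 Myr.
A period fits inside if it starts at or after 538.8 Ma and ends at or before 298.9 Ma; oldest first that gives Cambrian, Ordovician, Silurian, Devonian, Carboniferous.

239.9 million years; Cambrian, Ordovician, Silurian, Devonian, Carboniferous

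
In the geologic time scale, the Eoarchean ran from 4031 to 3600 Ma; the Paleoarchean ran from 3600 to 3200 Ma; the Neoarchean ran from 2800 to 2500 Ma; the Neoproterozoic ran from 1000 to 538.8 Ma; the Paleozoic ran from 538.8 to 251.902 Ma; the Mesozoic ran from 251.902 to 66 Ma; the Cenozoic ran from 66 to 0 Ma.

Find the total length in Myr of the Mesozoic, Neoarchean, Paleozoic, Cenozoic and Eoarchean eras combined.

Duration is start − end for each: (251.902 − 66) + (2800 − 2500) + (538.8 − 251.902) + (66 − 0) + (4031 − 3600).
That is 185.902 + 300 + 286.898 + 66 + 431, which totals 1269.8 million years.

1269.8 million years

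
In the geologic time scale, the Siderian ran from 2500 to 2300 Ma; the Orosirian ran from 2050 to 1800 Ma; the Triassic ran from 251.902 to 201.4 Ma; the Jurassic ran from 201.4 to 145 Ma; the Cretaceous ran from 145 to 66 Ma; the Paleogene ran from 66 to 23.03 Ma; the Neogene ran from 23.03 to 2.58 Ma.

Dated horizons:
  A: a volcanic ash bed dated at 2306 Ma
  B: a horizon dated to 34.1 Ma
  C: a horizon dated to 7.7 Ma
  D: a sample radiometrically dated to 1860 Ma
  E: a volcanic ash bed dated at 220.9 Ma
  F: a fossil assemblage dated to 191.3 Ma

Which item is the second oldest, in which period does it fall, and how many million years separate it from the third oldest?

Larger Ma means older, so oldest first: A 2306 > D 1860 > E 220.9 > F 191.3 > B 34.1 > C 7.7.
Counting 2 along gives D (1860 Ma); the excerpt puts that inside the Orosirian, 2050–1800 Ma.
Next in line is E (220.9 Ma), and 1860 − 220.9 = 1639.1 Myr.

D, in the Orosirian; 1639.1 million years to E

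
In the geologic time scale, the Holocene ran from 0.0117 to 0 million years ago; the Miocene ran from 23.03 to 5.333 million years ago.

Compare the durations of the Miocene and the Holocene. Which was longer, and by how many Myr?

Miocene, by 17.6853 million years

Miocene: 23.03 − 5.333 = 17.697 Myr.
Holocene: 0.0117 − 0 = 0.0117 Myr.
Difference: 17.697 − 0.0117 = 17.6853 Myr, so the Miocene was longer.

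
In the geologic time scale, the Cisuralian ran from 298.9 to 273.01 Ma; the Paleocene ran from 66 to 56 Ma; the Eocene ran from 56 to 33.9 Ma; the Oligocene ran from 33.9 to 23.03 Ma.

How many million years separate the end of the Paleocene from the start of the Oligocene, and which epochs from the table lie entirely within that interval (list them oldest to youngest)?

22.1 million years; Eocene

The Paleocene closes at 56 Ma and the Oligocene opens at 33.9 Ma, so the interval is 56 − 33.9 = 22.1 Myr.
An epoch fits inside if it starts at or after 56 Ma and ends at or before 33.9 Ma; oldest first that gives Eocene.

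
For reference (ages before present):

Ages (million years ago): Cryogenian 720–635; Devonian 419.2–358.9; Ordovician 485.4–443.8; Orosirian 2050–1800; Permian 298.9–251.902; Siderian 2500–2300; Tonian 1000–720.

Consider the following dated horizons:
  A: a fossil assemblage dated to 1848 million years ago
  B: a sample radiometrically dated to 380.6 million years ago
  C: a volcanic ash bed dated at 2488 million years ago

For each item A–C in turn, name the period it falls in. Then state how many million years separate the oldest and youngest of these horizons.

A: 1848 Ma lies in 2050–1800 Ma, so Orosirian.
B: 380.6 Ma lies in 419.2–358.9 Ma, so Devonian.
C: 2488 Ma lies in 2500–2300 Ma, so Siderian.
Oldest = 2488 Ma, youngest = 380.6 Ma → span 2107.4 Myr.

A — Orosirian; B — Devonian; C — Siderian; span 2107.4 million years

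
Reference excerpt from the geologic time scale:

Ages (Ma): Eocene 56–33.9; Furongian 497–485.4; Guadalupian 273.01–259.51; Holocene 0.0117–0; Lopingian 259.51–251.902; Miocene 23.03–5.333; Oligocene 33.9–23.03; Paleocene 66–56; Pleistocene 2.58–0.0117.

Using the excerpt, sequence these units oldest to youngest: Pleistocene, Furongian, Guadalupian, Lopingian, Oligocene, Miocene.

Furongian → Guadalupian → Lopingian → Oligocene → Miocene → Pleistocene

The oldest of these is Furongian (starts 497 Ma) and the youngest is Pleistocene (ends 0.0117 Ma).
In between, by decreasing start age: Guadalupian (273.01), Lopingian (259.51), Oligocene (33.9), Miocene (23.03).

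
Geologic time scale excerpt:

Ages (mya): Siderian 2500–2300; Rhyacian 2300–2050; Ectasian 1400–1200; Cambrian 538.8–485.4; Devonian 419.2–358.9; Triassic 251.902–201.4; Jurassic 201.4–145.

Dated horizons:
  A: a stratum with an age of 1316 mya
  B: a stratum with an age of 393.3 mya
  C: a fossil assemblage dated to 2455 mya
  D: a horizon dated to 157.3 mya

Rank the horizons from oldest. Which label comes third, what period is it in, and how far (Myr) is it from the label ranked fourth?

B, in the Devonian; 236 million years to D

Larger Ma means older, so oldest first: C 2455 > A 1316 > B 393.3 > D 157.3.
Counting 3 along gives B (393.3 Ma); the excerpt puts that inside the Devonian, 419.2–358.9 Ma.
Next in line is D (157.3 Ma), and 393.3 − 157.3 = 236 Myr.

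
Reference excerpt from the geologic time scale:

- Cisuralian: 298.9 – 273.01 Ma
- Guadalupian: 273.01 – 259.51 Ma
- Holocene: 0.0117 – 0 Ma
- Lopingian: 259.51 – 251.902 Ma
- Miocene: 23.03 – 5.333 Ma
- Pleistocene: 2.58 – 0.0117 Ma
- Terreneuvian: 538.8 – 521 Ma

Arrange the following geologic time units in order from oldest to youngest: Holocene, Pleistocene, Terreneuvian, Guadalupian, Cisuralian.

The oldest of these is Terreneuvian (starts 538.8 Ma) and the youngest is Holocene (ends 0 Ma).
In between, by decreasing start age: Cisuralian (298.9), Guadalupian (273.01), Pleistocene (2.58).

Terreneuvian, Cisuralian, Guadalupian, Pleistocene, Holocene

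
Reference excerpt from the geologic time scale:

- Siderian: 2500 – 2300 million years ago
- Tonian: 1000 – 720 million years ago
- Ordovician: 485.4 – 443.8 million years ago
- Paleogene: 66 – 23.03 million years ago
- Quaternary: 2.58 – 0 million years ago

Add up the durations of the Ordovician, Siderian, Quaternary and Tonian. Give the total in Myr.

Duration is start − end for each: (485.4 − 443.8) + (2500 − 2300) + (2.58 − 0) + (1000 − 720).
That is 41.6 + 200 + 2.58 + 280, which totals 524.18 million years.

524.18 million years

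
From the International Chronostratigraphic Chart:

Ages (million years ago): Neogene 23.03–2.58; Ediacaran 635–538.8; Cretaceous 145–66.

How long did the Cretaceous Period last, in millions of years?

79 million years

145 − 66 = 79 million years.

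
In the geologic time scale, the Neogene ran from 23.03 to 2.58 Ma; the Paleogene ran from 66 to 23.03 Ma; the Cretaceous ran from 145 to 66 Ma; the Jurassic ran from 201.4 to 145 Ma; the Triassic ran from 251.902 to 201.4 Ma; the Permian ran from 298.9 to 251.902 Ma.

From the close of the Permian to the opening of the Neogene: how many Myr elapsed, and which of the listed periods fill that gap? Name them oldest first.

End of Permian = 251.902 Ma; start of Neogene = 23.03 Ma.
Gap = 251.902 − 23.03 = 228.872 Myr.
Periods wholly inside 251.902–23.03 Ma: Triassic (251.902–201.4), Jurassic (201.4–145), Cretaceous (145–66), Paleogene (66–23.03).

228.872 million years; Triassic, Jurassic, Cretaceous, Paleogene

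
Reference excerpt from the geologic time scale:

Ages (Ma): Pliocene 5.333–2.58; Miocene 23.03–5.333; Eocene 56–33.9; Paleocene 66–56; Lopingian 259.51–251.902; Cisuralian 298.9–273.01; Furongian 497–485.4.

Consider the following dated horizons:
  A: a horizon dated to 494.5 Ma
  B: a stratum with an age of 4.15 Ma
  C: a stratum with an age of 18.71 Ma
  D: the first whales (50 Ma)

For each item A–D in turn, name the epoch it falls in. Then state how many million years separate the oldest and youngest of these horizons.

A: 494.5 Ma lies in 497–485.4 Ma, so Furongian.
B: 4.15 Ma lies in 5.333–2.58 Ma, so Pliocene.
C: 18.71 Ma lies in 23.03–5.333 Ma, so Miocene.
D: 50 Ma lies in 56–33.9 Ma, so Eocene.
Oldest = 494.5 Ma, youngest = 4.15 Ma → span 490.35 Myr.

A — Furongian; B — Pliocene; C — Miocene; D — Eocene; span 490.35 million years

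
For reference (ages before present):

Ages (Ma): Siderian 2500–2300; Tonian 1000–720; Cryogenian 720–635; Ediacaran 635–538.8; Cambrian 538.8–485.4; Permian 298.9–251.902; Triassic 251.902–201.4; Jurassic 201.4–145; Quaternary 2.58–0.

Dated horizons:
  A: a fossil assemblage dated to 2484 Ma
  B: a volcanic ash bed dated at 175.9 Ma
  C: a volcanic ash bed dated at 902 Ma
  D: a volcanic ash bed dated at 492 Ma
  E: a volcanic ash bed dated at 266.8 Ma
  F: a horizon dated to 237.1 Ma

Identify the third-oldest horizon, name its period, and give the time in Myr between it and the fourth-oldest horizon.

Larger Ma means older, so oldest first: A 2484 > C 902 > D 492 > E 266.8 > F 237.1 > B 175.9.
Counting 3 along gives D (492 Ma); the excerpt puts that inside the Cambrian, 538.8–485.4 Ma.
Next in line is E (266.8 Ma), and 492 − 266.8 = 225.2 Myr.

D, in the Cambrian; 225.2 million years to E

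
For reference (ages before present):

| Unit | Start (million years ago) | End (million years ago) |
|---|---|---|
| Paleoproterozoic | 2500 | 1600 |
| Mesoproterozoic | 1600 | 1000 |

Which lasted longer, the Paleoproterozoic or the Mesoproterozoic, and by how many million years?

Paleoproterozoic: 2500 − 1600 = 900 Myr.
Mesoproterozoic: 1600 − 1000 = 600 Myr.
Difference: 900 − 600 = 300 Myr, so the Paleoproterozoic was longer.

Paleoproterozoic, by 300 million years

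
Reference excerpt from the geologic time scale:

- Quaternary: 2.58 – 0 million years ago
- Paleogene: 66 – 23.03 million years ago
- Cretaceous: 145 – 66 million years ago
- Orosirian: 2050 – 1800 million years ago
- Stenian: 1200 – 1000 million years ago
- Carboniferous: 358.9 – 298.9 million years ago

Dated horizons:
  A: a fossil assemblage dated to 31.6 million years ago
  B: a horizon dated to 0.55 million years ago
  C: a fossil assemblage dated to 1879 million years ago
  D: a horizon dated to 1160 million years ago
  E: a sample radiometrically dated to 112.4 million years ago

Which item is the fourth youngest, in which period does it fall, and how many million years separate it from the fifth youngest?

Smaller Ma means younger, so youngest first: B 0.55 < A 31.6 < E 112.4 < D 1160 < C 1879.
Counting 4 along gives D (1160 Ma); the excerpt puts that inside the Stenian, 1200–1000 Ma.
Next in line is C (1879 Ma), and 1879 − 1160 = 719 Myr.

D, in the Stenian; 719 million years to C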